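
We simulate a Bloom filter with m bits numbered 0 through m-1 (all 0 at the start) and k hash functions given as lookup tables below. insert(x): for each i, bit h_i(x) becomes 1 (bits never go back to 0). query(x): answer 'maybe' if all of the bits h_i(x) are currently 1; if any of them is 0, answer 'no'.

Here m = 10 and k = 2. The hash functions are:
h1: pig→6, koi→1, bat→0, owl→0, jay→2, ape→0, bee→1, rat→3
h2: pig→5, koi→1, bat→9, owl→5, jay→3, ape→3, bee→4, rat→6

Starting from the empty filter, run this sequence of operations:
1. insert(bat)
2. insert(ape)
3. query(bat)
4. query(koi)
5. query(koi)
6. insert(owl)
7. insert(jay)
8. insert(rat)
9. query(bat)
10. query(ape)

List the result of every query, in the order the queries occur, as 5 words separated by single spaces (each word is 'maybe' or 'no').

Answer: maybe no no maybe maybe

Derivation:
Start: bits=0000000000
Op 1: insert bat -> sets bits 0 9 -> bits=1000000001
Op 2: insert ape -> sets bits 0 3 -> bits=1001000001
Op 3: query bat -> checks bit0=1, bit9=1 (all 1) -> maybe
Op 4: query koi -> checks bit1=0 (has a 0) -> no
Op 5: query koi -> checks bit1=0 (has a 0) -> no
Op 6: insert owl -> sets bits 0 5 -> bits=1001010001
Op 7: insert jay -> sets bits 2 3 -> bits=1011010001
Op 8: insert rat -> sets bits 3 6 -> bits=1011011001
Op 9: query bat -> checks bit0=1, bit9=1 (all 1) -> maybe
Op 10: query ape -> checks bit0=1, bit3=1 (all 1) -> maybe
Query results in order: maybe no no maybe maybe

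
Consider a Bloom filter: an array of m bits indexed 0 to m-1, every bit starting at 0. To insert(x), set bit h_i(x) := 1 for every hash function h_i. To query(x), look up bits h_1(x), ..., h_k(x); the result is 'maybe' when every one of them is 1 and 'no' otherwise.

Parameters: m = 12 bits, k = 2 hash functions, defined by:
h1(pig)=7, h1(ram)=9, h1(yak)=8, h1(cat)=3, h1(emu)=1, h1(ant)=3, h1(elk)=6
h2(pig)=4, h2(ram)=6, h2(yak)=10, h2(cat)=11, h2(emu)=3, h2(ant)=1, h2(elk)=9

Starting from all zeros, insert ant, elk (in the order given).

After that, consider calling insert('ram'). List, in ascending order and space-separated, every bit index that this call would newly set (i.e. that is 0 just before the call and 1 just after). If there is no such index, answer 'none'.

Answer: none

Derivation:
Start: bits=000000000000
After insert 'ant': sets bits 1 3 -> bits=010100000000
After insert 'elk': sets bits 6 9 -> bits=010100100100
insert 'ram' would touch bits 6 9; currently bit6=1, bit9=1
Bits that are 0 among those (would change 0->1): none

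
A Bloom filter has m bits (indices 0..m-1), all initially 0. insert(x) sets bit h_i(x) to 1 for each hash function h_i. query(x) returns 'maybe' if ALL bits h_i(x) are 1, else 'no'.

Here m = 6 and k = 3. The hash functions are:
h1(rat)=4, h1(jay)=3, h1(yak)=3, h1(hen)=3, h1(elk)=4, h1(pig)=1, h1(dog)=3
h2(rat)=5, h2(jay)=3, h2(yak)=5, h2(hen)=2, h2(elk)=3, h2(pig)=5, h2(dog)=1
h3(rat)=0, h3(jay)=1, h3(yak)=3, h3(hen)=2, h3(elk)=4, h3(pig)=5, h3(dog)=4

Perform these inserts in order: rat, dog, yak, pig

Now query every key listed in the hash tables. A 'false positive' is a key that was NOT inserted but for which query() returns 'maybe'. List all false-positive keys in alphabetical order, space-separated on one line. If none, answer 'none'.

Start: bits=000000
After insert 'rat': sets bits 0 4 5 -> bits=100011
After insert 'dog': sets bits 1 3 4 -> bits=110111
After insert 'yak': sets bits 3 5 -> bits=110111
After insert 'pig': sets bits 1 5 -> bits=110111
Not inserted: elk hen jay — query each against bits=110111:
query elk: checks bit3=1, bit4=1 (all 1) -> maybe => FALSE POSITIVE
query hen: checks bit2=0, bit3=1 (has a 0) -> no => not a false positive
query jay: checks bit1=1, bit3=1 (all 1) -> maybe => FALSE POSITIVE
False positives (alphabetical): elk jay

Answer: elk jay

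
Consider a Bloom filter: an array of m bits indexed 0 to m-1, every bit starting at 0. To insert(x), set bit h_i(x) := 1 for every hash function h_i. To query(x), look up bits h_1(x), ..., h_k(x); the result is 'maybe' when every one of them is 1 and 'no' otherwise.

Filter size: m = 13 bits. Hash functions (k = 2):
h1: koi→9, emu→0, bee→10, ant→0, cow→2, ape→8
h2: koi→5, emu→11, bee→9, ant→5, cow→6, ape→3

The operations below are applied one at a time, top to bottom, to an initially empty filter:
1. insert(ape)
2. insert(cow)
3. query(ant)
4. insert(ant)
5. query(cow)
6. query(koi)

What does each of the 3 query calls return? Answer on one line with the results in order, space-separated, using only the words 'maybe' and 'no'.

Answer: no maybe no

Derivation:
Start: bits=0000000000000
Op 1: insert ape -> sets bits 3 8 -> bits=0001000010000
Op 2: insert cow -> sets bits 2 6 -> bits=0011001010000
Op 3: query ant -> checks bit0=0, bit5=0 (has a 0) -> no
Op 4: insert ant -> sets bits 0 5 -> bits=1011011010000
Op 5: query cow -> checks bit2=1, bit6=1 (all 1) -> maybe
Op 6: query koi -> checks bit5=1, bit9=0 (has a 0) -> no
Query results in order: no maybe no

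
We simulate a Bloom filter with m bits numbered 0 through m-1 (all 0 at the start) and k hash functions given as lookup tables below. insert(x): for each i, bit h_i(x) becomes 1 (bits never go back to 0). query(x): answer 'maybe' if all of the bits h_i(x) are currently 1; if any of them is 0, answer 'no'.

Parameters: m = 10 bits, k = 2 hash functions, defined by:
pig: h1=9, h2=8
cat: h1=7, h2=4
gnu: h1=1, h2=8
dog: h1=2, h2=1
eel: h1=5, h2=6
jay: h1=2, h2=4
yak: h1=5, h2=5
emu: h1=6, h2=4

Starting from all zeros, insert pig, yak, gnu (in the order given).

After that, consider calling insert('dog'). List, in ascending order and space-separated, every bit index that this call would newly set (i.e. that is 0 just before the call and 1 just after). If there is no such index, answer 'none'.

Start: bits=0000000000
After insert 'pig': sets bits 8 9 -> bits=0000000011
After insert 'yak': sets bits 5 -> bits=0000010011
After insert 'gnu': sets bits 1 8 -> bits=0100010011
insert 'dog' would touch bits 1 2; currently bit1=1, bit2=0
Bits that are 0 among those (would change 0->1): 2

Answer: 2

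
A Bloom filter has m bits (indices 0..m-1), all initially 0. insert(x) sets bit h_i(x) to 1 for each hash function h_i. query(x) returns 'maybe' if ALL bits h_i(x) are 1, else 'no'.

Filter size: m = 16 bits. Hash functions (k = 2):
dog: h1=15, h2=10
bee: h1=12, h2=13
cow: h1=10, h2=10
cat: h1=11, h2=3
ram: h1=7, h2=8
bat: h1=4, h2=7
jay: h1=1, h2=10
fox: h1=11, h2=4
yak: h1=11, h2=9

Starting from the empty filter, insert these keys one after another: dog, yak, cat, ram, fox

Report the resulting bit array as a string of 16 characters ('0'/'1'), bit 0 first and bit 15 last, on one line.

Answer: 0001100111110001

Derivation:
Start: bits=0000000000000000
After insert 'dog': sets bits 10 15 -> bits=0000000000100001
After insert 'yak': sets bits 9 11 -> bits=0000000001110001
After insert 'cat': sets bits 3 11 -> bits=0001000001110001
After insert 'ram': sets bits 7 8 -> bits=0001000111110001
After insert 'fox': sets bits 4 11 -> bits=0001100111110001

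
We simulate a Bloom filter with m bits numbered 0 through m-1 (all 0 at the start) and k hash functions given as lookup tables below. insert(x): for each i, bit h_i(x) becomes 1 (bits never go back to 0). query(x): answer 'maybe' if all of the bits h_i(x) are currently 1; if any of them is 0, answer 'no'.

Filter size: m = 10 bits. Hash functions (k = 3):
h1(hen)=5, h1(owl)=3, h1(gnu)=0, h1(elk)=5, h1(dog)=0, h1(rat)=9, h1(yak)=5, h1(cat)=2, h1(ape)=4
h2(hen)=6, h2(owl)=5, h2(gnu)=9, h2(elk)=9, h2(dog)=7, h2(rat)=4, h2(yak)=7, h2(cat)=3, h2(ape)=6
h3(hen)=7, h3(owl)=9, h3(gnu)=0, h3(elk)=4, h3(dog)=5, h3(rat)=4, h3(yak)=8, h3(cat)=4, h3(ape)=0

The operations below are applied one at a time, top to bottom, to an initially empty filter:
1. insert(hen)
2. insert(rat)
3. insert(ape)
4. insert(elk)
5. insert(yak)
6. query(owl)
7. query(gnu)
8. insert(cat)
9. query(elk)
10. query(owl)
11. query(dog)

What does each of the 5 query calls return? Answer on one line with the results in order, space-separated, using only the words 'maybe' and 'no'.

Start: bits=0000000000
Op 1: insert hen -> sets bits 5 6 7 -> bits=0000011100
Op 2: insert rat -> sets bits 4 9 -> bits=0000111101
Op 3: insert ape -> sets bits 0 4 6 -> bits=1000111101
Op 4: insert elk -> sets bits 4 5 9 -> bits=1000111101
Op 5: insert yak -> sets bits 5 7 8 -> bits=1000111111
Op 6: query owl -> checks bit3=0, bit5=1, bit9=1 (has a 0) -> no
Op 7: query gnu -> checks bit0=1, bit9=1 (all 1) -> maybe
Op 8: insert cat -> sets bits 2 3 4 -> bits=1011111111
Op 9: query elk -> checks bit4=1, bit5=1, bit9=1 (all 1) -> maybe
Op 10: query owl -> checks bit3=1, bit5=1, bit9=1 (all 1) -> maybe
Op 11: query dog -> checks bit0=1, bit5=1, bit7=1 (all 1) -> maybe
Query results in order: no maybe maybe maybe maybe

Answer: no maybe maybe maybe maybe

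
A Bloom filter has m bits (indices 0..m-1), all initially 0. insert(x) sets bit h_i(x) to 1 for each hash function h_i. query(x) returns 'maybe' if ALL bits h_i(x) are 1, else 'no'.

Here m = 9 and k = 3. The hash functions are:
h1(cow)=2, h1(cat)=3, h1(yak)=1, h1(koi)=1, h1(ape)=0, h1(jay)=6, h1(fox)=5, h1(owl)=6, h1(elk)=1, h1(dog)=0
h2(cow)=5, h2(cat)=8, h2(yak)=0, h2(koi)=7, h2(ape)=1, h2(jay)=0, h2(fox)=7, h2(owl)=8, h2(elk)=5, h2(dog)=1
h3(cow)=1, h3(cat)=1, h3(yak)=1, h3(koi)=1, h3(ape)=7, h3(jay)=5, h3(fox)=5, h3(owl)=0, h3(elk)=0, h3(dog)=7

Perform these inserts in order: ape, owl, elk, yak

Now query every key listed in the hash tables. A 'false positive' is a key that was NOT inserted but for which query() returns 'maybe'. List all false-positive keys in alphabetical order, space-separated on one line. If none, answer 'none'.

Start: bits=000000000
After insert 'ape': sets bits 0 1 7 -> bits=110000010
After insert 'owl': sets bits 0 6 8 -> bits=110000111
After insert 'elk': sets bits 0 1 5 -> bits=110001111
After insert 'yak': sets bits 0 1 -> bits=110001111
Not inserted: cat cow dog fox jay koi — query each against bits=110001111:
query cat: checks bit1=1, bit3=0, bit8=1 (has a 0) -> no => not a false positive
query cow: checks bit1=1, bit2=0, bit5=1 (has a 0) -> no => not a false positive
query dog: checks bit0=1, bit1=1, bit7=1 (all 1) -> maybe => FALSE POSITIVE
query fox: checks bit5=1, bit7=1 (all 1) -> maybe => FALSE POSITIVE
query jay: checks bit0=1, bit5=1, bit6=1 (all 1) -> maybe => FALSE POSITIVE
query koi: checks bit1=1, bit7=1 (all 1) -> maybe => FALSE POSITIVE
False positives (alphabetical): dog fox jay koi

Answer: dog fox jay koi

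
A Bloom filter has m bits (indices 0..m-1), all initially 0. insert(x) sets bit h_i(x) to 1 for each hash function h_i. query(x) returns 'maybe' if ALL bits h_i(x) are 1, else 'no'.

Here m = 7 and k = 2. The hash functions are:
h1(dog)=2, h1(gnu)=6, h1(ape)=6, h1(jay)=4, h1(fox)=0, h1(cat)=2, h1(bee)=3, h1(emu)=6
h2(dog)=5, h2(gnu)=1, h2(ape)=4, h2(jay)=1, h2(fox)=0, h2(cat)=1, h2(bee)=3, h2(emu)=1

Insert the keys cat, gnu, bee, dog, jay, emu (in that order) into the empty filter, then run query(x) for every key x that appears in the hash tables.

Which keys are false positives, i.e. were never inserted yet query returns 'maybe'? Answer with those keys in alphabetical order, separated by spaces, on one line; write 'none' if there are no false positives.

Start: bits=0000000
After insert 'cat': sets bits 1 2 -> bits=0110000
After insert 'gnu': sets bits 1 6 -> bits=0110001
After insert 'bee': sets bits 3 -> bits=0111001
After insert 'dog': sets bits 2 5 -> bits=0111011
After insert 'jay': sets bits 1 4 -> bits=0111111
After insert 'emu': sets bits 1 6 -> bits=0111111
Not inserted: ape fox — query each against bits=0111111:
query ape: checks bit4=1, bit6=1 (all 1) -> maybe => FALSE POSITIVE
query fox: checks bit0=0 (has a 0) -> no => not a false positive
False positives (alphabetical): ape

Answer: ape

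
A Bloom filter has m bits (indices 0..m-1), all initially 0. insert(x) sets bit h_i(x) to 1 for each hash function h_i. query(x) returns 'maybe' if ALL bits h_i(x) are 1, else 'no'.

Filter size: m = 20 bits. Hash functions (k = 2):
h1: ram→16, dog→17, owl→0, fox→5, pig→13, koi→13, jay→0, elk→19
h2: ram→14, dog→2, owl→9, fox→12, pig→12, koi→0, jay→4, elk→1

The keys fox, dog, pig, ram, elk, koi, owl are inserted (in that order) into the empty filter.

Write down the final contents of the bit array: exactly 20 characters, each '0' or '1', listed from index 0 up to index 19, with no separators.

Answer: 11100100010011101101

Derivation:
Start: bits=00000000000000000000
After insert 'fox': sets bits 5 12 -> bits=00000100000010000000
After insert 'dog': sets bits 2 17 -> bits=00100100000010000100
After insert 'pig': sets bits 12 13 -> bits=00100100000011000100
After insert 'ram': sets bits 14 16 -> bits=00100100000011101100
After insert 'elk': sets bits 1 19 -> bits=01100100000011101101
After insert 'koi': sets bits 0 13 -> bits=11100100000011101101
After insert 'owl': sets bits 0 9 -> bits=11100100010011101101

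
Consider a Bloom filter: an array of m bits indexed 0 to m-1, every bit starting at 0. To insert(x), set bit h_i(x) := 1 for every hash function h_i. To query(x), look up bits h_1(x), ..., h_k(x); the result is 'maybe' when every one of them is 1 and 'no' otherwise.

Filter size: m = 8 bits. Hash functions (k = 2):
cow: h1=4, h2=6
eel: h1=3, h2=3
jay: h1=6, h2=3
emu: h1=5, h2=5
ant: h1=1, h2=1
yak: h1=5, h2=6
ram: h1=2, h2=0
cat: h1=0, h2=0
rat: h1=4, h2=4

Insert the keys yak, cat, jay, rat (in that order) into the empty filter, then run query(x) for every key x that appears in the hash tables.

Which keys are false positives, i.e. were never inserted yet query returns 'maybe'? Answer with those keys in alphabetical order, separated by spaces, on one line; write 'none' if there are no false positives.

Answer: cow eel emu

Derivation:
Start: bits=00000000
After insert 'yak': sets bits 5 6 -> bits=00000110
After insert 'cat': sets bits 0 -> bits=10000110
After insert 'jay': sets bits 3 6 -> bits=10010110
After insert 'rat': sets bits 4 -> bits=10011110
Not inserted: ant cow eel emu ram — query each against bits=10011110:
query ant: checks bit1=0 (has a 0) -> no => not a false positive
query cow: checks bit4=1, bit6=1 (all 1) -> maybe => FALSE POSITIVE
query eel: checks bit3=1 (all 1) -> maybe => FALSE POSITIVE
query emu: checks bit5=1 (all 1) -> maybe => FALSE POSITIVE
query ram: checks bit0=1, bit2=0 (has a 0) -> no => not a false positive
False positives (alphabetical): cow eel emu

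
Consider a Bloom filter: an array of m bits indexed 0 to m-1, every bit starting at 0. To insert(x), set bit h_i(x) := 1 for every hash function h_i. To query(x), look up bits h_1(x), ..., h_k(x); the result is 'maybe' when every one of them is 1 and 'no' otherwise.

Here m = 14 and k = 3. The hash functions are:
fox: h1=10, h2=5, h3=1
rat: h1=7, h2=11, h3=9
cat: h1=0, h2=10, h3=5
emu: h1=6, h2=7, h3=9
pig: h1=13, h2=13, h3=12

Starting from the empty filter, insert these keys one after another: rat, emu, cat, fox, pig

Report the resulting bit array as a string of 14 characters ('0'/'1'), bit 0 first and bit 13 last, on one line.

Start: bits=00000000000000
After insert 'rat': sets bits 7 9 11 -> bits=00000001010100
After insert 'emu': sets bits 6 7 9 -> bits=00000011010100
After insert 'cat': sets bits 0 5 10 -> bits=10000111011100
After insert 'fox': sets bits 1 5 10 -> bits=11000111011100
After insert 'pig': sets bits 12 13 -> bits=11000111011111

Answer: 11000111011111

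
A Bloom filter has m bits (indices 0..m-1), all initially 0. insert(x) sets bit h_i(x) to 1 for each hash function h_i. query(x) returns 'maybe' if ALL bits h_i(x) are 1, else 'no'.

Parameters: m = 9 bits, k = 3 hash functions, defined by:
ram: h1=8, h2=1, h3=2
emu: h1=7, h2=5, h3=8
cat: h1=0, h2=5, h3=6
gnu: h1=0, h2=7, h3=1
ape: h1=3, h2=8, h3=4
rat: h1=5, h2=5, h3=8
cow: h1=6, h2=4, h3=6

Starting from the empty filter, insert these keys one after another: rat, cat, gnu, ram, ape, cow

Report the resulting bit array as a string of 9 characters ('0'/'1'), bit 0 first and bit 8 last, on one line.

Start: bits=000000000
After insert 'rat': sets bits 5 8 -> bits=000001001
After insert 'cat': sets bits 0 5 6 -> bits=100001101
After insert 'gnu': sets bits 0 1 7 -> bits=110001111
After insert 'ram': sets bits 1 2 8 -> bits=111001111
After insert 'ape': sets bits 3 4 8 -> bits=111111111
After insert 'cow': sets bits 4 6 -> bits=111111111

Answer: 111111111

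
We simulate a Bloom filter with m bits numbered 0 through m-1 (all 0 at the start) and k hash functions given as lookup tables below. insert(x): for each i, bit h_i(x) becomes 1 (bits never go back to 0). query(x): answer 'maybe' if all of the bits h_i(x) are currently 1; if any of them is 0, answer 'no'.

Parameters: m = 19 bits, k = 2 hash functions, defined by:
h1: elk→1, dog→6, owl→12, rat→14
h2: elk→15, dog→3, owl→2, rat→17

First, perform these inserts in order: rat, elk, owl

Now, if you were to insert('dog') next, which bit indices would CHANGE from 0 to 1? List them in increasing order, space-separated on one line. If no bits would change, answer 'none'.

Start: bits=0000000000000000000
After insert 'rat': sets bits 14 17 -> bits=0000000000000010010
After insert 'elk': sets bits 1 15 -> bits=0100000000000011010
After insert 'owl': sets bits 2 12 -> bits=0110000000001011010
insert 'dog' would touch bits 3 6; currently bit3=0, bit6=0
Bits that are 0 among those (would change 0->1): 3 6

Answer: 3 6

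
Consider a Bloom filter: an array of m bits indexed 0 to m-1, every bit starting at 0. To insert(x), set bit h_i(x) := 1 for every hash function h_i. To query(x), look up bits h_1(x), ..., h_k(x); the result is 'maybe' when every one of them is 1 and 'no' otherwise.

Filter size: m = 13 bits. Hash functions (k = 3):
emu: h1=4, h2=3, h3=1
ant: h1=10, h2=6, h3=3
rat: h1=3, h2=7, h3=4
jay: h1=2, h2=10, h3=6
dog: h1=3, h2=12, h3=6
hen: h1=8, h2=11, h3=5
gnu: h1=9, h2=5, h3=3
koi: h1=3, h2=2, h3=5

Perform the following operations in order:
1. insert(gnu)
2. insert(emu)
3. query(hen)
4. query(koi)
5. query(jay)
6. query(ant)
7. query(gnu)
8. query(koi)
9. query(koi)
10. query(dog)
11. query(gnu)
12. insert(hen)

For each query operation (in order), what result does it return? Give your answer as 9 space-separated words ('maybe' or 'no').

Answer: no no no no maybe no no no maybe

Derivation:
Start: bits=0000000000000
Op 1: insert gnu -> sets bits 3 5 9 -> bits=0001010001000
Op 2: insert emu -> sets bits 1 3 4 -> bits=0101110001000
Op 3: query hen -> checks bit5=1, bit8=0, bit11=0 (has a 0) -> no
Op 4: query koi -> checks bit2=0, bit3=1, bit5=1 (has a 0) -> no
Op 5: query jay -> checks bit2=0, bit6=0, bit10=0 (has a 0) -> no
Op 6: query ant -> checks bit3=1, bit6=0, bit10=0 (has a 0) -> no
Op 7: query gnu -> checks bit3=1, bit5=1, bit9=1 (all 1) -> maybe
Op 8: query koi -> checks bit2=0, bit3=1, bit5=1 (has a 0) -> no
Op 9: query koi -> checks bit2=0, bit3=1, bit5=1 (has a 0) -> no
Op 10: query dog -> checks bit3=1, bit6=0, bit12=0 (has a 0) -> no
Op 11: query gnu -> checks bit3=1, bit5=1, bit9=1 (all 1) -> maybe
Op 12: insert hen -> sets bits 5 8 11 -> bits=0101110011010
Query results in order: no no no no maybe no no no maybe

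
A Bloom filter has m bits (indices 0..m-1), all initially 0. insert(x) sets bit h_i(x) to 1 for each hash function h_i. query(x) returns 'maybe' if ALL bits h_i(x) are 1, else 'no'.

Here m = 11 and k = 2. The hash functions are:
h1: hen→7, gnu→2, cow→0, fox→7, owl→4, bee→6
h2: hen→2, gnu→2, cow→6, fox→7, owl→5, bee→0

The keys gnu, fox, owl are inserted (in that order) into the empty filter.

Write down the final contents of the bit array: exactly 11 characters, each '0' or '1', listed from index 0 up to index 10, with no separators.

Answer: 00101101000

Derivation:
Start: bits=00000000000
After insert 'gnu': sets bits 2 -> bits=00100000000
After insert 'fox': sets bits 7 -> bits=00100001000
After insert 'owl': sets bits 4 5 -> bits=00101101000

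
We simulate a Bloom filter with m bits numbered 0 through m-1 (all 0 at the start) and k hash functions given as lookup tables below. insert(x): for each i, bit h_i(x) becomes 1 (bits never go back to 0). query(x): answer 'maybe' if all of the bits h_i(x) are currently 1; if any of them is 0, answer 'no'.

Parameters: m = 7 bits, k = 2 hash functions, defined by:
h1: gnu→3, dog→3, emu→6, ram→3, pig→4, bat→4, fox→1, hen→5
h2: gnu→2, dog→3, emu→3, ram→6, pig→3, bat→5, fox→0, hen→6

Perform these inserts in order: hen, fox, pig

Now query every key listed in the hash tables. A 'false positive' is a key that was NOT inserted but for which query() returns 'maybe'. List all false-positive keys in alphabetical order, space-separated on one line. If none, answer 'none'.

Answer: bat dog emu ram

Derivation:
Start: bits=0000000
After insert 'hen': sets bits 5 6 -> bits=0000011
After insert 'fox': sets bits 0 1 -> bits=1100011
After insert 'pig': sets bits 3 4 -> bits=1101111
Not inserted: bat dog emu gnu ram — query each against bits=1101111:
query bat: checks bit4=1, bit5=1 (all 1) -> maybe => FALSE POSITIVE
query dog: checks bit3=1 (all 1) -> maybe => FALSE POSITIVE
query emu: checks bit3=1, bit6=1 (all 1) -> maybe => FALSE POSITIVE
query gnu: checks bit2=0, bit3=1 (has a 0) -> no => not a false positive
query ram: checks bit3=1, bit6=1 (all 1) -> maybe => FALSE POSITIVE
False positives (alphabetical): bat dog emu ram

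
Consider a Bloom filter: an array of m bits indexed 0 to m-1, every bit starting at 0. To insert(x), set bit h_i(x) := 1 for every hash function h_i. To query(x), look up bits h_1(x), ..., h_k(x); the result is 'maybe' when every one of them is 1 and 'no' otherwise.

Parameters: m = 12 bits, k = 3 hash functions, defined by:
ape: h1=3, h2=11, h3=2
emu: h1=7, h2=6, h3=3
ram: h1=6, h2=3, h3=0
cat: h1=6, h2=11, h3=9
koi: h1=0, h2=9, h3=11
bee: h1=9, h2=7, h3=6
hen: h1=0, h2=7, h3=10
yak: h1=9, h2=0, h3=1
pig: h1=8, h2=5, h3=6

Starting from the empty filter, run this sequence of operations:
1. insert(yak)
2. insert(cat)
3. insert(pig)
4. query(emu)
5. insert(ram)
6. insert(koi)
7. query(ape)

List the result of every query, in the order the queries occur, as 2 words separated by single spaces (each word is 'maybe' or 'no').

Start: bits=000000000000
Op 1: insert yak -> sets bits 0 1 9 -> bits=110000000100
Op 2: insert cat -> sets bits 6 9 11 -> bits=110000100101
Op 3: insert pig -> sets bits 5 6 8 -> bits=110001101101
Op 4: query emu -> checks bit3=0, bit6=1, bit7=0 (has a 0) -> no
Op 5: insert ram -> sets bits 0 3 6 -> bits=110101101101
Op 6: insert koi -> sets bits 0 9 11 -> bits=110101101101
Op 7: query ape -> checks bit2=0, bit3=1, bit11=1 (has a 0) -> no
Query results in order: no no

Answer: no no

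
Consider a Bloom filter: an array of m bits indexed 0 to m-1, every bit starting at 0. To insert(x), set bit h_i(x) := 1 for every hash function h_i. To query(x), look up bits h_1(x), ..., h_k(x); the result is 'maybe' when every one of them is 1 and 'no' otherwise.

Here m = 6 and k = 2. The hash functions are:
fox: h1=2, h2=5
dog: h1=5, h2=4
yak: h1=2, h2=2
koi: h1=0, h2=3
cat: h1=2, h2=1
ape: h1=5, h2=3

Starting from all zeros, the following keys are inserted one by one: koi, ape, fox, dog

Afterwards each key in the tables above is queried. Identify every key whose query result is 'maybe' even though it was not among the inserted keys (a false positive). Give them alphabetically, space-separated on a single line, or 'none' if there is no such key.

Answer: yak

Derivation:
Start: bits=000000
After insert 'koi': sets bits 0 3 -> bits=100100
After insert 'ape': sets bits 3 5 -> bits=100101
After insert 'fox': sets bits 2 5 -> bits=101101
After insert 'dog': sets bits 4 5 -> bits=101111
Not inserted: cat yak — query each against bits=101111:
query cat: checks bit1=0, bit2=1 (has a 0) -> no => not a false positive
query yak: checks bit2=1 (all 1) -> maybe => FALSE POSITIVE
False positives (alphabetical): yak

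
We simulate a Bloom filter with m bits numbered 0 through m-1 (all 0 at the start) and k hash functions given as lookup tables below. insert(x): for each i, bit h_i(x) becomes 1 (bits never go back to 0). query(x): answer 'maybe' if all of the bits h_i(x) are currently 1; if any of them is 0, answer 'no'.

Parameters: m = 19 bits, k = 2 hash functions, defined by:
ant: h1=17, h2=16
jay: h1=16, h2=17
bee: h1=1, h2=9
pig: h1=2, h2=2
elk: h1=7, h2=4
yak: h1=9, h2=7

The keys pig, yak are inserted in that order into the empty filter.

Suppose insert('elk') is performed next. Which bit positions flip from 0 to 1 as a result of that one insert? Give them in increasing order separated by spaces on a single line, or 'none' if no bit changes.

Answer: 4

Derivation:
Start: bits=0000000000000000000
After insert 'pig': sets bits 2 -> bits=0010000000000000000
After insert 'yak': sets bits 7 9 -> bits=0010000101000000000
insert 'elk' would touch bits 4 7; currently bit4=0, bit7=1
Bits that are 0 among those (would change 0->1): 4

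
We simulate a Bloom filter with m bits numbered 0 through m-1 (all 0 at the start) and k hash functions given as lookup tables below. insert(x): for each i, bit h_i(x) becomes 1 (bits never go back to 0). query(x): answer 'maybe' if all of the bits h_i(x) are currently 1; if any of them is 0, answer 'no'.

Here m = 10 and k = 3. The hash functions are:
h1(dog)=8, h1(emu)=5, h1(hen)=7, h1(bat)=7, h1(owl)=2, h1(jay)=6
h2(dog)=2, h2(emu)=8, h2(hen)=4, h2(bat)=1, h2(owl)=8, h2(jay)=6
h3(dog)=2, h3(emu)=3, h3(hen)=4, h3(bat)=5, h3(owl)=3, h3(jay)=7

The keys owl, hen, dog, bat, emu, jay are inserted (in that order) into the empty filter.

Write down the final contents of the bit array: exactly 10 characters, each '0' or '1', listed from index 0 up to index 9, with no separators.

Answer: 0111111110

Derivation:
Start: bits=0000000000
After insert 'owl': sets bits 2 3 8 -> bits=0011000010
After insert 'hen': sets bits 4 7 -> bits=0011100110
After insert 'dog': sets bits 2 8 -> bits=0011100110
After insert 'bat': sets bits 1 5 7 -> bits=0111110110
After insert 'emu': sets bits 3 5 8 -> bits=0111110110
After insert 'jay': sets bits 6 7 -> bits=0111111110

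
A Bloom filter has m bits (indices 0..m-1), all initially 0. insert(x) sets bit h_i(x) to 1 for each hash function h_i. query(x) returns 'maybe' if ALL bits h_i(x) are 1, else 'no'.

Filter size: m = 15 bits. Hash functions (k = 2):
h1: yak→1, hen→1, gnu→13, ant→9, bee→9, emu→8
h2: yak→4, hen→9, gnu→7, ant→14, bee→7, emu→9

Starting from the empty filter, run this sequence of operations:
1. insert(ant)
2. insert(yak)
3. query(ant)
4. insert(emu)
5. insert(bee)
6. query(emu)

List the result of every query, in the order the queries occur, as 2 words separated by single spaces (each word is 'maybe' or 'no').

Answer: maybe maybe

Derivation:
Start: bits=000000000000000
Op 1: insert ant -> sets bits 9 14 -> bits=000000000100001
Op 2: insert yak -> sets bits 1 4 -> bits=010010000100001
Op 3: query ant -> checks bit9=1, bit14=1 (all 1) -> maybe
Op 4: insert emu -> sets bits 8 9 -> bits=010010001100001
Op 5: insert bee -> sets bits 7 9 -> bits=010010011100001
Op 6: query emu -> checks bit8=1, bit9=1 (all 1) -> maybe
Query results in order: maybe maybe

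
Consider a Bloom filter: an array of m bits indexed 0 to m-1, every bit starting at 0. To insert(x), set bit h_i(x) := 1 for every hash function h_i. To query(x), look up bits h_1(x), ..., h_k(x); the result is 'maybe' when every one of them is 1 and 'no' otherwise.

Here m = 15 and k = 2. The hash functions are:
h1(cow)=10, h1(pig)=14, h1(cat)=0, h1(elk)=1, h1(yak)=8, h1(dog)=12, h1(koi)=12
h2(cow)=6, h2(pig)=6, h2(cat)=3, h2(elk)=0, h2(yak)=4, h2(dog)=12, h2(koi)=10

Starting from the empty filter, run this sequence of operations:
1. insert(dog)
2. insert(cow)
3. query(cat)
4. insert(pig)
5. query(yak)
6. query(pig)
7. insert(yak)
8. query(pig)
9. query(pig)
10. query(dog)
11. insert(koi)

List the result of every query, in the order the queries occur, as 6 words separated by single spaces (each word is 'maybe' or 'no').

Start: bits=000000000000000
Op 1: insert dog -> sets bits 12 -> bits=000000000000100
Op 2: insert cow -> sets bits 6 10 -> bits=000000100010100
Op 3: query cat -> checks bit0=0, bit3=0 (has a 0) -> no
Op 4: insert pig -> sets bits 6 14 -> bits=000000100010101
Op 5: query yak -> checks bit4=0, bit8=0 (has a 0) -> no
Op 6: query pig -> checks bit6=1, bit14=1 (all 1) -> maybe
Op 7: insert yak -> sets bits 4 8 -> bits=000010101010101
Op 8: query pig -> checks bit6=1, bit14=1 (all 1) -> maybe
Op 9: query pig -> checks bit6=1, bit14=1 (all 1) -> maybe
Op 10: query dog -> checks bit12=1 (all 1) -> maybe
Op 11: insert koi -> sets bits 10 12 -> bits=000010101010101
Query results in order: no no maybe maybe maybe maybe

Answer: no no maybe maybe maybe maybe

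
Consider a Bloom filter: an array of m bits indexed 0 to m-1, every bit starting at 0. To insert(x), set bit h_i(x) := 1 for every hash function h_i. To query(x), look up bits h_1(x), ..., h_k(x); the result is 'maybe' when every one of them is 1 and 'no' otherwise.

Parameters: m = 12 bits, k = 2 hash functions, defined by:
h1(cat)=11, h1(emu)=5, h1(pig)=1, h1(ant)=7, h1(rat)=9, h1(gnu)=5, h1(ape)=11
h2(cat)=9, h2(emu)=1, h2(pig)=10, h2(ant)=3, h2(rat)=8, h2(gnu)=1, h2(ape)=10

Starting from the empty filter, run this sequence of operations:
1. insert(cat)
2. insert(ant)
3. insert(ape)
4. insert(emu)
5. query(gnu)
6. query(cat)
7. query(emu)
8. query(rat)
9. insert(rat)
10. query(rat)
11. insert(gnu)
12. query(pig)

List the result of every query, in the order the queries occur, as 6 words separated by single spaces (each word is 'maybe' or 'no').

Answer: maybe maybe maybe no maybe maybe

Derivation:
Start: bits=000000000000
Op 1: insert cat -> sets bits 9 11 -> bits=000000000101
Op 2: insert ant -> sets bits 3 7 -> bits=000100010101
Op 3: insert ape -> sets bits 10 11 -> bits=000100010111
Op 4: insert emu -> sets bits 1 5 -> bits=010101010111
Op 5: query gnu -> checks bit1=1, bit5=1 (all 1) -> maybe
Op 6: query cat -> checks bit9=1, bit11=1 (all 1) -> maybe
Op 7: query emu -> checks bit1=1, bit5=1 (all 1) -> maybe
Op 8: query rat -> checks bit8=0, bit9=1 (has a 0) -> no
Op 9: insert rat -> sets bits 8 9 -> bits=010101011111
Op 10: query rat -> checks bit8=1, bit9=1 (all 1) -> maybe
Op 11: insert gnu -> sets bits 1 5 -> bits=010101011111
Op 12: query pig -> checks bit1=1, bit10=1 (all 1) -> maybe
Query results in order: maybe maybe maybe no maybe maybe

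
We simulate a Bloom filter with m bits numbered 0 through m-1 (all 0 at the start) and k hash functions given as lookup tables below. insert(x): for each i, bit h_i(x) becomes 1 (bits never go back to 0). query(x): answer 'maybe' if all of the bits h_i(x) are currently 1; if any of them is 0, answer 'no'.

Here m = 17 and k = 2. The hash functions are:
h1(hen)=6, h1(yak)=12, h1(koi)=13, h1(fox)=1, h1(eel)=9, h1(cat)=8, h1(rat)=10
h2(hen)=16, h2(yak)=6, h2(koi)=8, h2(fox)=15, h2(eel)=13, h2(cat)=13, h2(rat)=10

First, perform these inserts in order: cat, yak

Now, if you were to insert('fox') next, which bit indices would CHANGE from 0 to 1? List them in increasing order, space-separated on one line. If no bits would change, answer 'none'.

Start: bits=00000000000000000
After insert 'cat': sets bits 8 13 -> bits=00000000100001000
After insert 'yak': sets bits 6 12 -> bits=00000010100011000
insert 'fox' would touch bits 1 15; currently bit1=0, bit15=0
Bits that are 0 among those (would change 0->1): 1 15

Answer: 1 15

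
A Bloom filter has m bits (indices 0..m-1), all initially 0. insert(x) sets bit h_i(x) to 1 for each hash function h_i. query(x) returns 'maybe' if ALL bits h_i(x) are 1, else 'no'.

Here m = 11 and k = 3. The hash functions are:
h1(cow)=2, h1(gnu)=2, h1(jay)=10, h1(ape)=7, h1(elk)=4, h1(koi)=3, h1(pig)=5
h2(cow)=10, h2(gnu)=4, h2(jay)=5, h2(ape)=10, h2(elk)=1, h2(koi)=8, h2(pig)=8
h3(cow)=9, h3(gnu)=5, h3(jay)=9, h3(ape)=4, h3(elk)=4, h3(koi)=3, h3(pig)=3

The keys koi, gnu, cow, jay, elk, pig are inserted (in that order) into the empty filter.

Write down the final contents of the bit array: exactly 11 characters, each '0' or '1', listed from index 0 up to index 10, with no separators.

Start: bits=00000000000
After insert 'koi': sets bits 3 8 -> bits=00010000100
After insert 'gnu': sets bits 2 4 5 -> bits=00111100100
After insert 'cow': sets bits 2 9 10 -> bits=00111100111
After insert 'jay': sets bits 5 9 10 -> bits=00111100111
After insert 'elk': sets bits 1 4 -> bits=01111100111
After insert 'pig': sets bits 3 5 8 -> bits=01111100111

Answer: 01111100111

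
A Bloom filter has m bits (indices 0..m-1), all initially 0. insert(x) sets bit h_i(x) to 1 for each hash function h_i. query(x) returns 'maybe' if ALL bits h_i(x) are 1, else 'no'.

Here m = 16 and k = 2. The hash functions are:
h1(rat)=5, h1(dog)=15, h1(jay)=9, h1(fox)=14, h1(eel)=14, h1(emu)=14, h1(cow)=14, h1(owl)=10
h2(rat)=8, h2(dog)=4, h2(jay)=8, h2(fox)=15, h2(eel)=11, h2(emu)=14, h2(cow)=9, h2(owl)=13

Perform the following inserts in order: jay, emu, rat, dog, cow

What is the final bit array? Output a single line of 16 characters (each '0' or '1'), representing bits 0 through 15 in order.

Answer: 0000110011000011

Derivation:
Start: bits=0000000000000000
After insert 'jay': sets bits 8 9 -> bits=0000000011000000
After insert 'emu': sets bits 14 -> bits=0000000011000010
After insert 'rat': sets bits 5 8 -> bits=0000010011000010
After insert 'dog': sets bits 4 15 -> bits=0000110011000011
After insert 'cow': sets bits 9 14 -> bits=0000110011000011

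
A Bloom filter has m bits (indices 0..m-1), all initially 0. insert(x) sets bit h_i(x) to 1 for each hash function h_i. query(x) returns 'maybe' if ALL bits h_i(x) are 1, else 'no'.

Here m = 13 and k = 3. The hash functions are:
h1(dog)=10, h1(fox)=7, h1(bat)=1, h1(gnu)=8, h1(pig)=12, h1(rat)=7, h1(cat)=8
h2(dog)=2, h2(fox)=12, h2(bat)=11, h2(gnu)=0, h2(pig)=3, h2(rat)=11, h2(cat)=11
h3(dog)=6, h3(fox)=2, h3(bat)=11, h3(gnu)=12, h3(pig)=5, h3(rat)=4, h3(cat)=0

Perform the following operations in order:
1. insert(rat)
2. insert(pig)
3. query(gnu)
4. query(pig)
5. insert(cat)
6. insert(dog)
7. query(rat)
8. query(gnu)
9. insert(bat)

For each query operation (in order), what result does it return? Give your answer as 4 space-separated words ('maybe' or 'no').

Answer: no maybe maybe maybe

Derivation:
Start: bits=0000000000000
Op 1: insert rat -> sets bits 4 7 11 -> bits=0000100100010
Op 2: insert pig -> sets bits 3 5 12 -> bits=0001110100011
Op 3: query gnu -> checks bit0=0, bit8=0, bit12=1 (has a 0) -> no
Op 4: query pig -> checks bit3=1, bit5=1, bit12=1 (all 1) -> maybe
Op 5: insert cat -> sets bits 0 8 11 -> bits=1001110110011
Op 6: insert dog -> sets bits 2 6 10 -> bits=1011111110111
Op 7: query rat -> checks bit4=1, bit7=1, bit11=1 (all 1) -> maybe
Op 8: query gnu -> checks bit0=1, bit8=1, bit12=1 (all 1) -> maybe
Op 9: insert bat -> sets bits 1 11 -> bits=1111111110111
Query results in order: no maybe maybe maybe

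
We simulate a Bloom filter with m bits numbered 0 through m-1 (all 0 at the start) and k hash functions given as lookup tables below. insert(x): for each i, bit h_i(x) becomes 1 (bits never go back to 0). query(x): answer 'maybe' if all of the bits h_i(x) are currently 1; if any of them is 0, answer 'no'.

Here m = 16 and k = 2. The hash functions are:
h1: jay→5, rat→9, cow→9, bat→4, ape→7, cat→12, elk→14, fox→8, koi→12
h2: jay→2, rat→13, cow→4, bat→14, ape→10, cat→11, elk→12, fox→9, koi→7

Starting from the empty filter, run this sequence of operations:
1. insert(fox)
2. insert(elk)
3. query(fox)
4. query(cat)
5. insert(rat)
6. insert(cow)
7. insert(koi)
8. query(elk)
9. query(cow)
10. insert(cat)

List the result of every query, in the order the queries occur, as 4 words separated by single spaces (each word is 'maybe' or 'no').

Start: bits=0000000000000000
Op 1: insert fox -> sets bits 8 9 -> bits=0000000011000000
Op 2: insert elk -> sets bits 12 14 -> bits=0000000011001010
Op 3: query fox -> checks bit8=1, bit9=1 (all 1) -> maybe
Op 4: query cat -> checks bit11=0, bit12=1 (has a 0) -> no
Op 5: insert rat -> sets bits 9 13 -> bits=0000000011001110
Op 6: insert cow -> sets bits 4 9 -> bits=0000100011001110
Op 7: insert koi -> sets bits 7 12 -> bits=0000100111001110
Op 8: query elk -> checks bit12=1, bit14=1 (all 1) -> maybe
Op 9: query cow -> checks bit4=1, bit9=1 (all 1) -> maybe
Op 10: insert cat -> sets bits 11 12 -> bits=0000100111011110
Query results in order: maybe no maybe maybe

Answer: maybe no maybe maybe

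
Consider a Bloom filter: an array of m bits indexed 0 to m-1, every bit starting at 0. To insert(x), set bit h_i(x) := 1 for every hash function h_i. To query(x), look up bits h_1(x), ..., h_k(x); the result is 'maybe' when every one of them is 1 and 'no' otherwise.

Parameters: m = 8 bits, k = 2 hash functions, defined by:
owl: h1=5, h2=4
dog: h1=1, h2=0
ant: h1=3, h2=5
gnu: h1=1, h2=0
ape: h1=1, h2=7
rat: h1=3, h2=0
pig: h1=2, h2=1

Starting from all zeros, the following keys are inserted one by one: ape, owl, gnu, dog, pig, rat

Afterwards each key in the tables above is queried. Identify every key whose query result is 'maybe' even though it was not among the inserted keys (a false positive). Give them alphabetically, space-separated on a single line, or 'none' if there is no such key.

Start: bits=00000000
After insert 'ape': sets bits 1 7 -> bits=01000001
After insert 'owl': sets bits 4 5 -> bits=01001101
After insert 'gnu': sets bits 0 1 -> bits=11001101
After insert 'dog': sets bits 0 1 -> bits=11001101
After insert 'pig': sets bits 1 2 -> bits=11101101
After insert 'rat': sets bits 0 3 -> bits=11111101
Not inserted: ant — query each against bits=11111101:
query ant: checks bit3=1, bit5=1 (all 1) -> maybe => FALSE POSITIVE
False positives (alphabetical): ant

Answer: ant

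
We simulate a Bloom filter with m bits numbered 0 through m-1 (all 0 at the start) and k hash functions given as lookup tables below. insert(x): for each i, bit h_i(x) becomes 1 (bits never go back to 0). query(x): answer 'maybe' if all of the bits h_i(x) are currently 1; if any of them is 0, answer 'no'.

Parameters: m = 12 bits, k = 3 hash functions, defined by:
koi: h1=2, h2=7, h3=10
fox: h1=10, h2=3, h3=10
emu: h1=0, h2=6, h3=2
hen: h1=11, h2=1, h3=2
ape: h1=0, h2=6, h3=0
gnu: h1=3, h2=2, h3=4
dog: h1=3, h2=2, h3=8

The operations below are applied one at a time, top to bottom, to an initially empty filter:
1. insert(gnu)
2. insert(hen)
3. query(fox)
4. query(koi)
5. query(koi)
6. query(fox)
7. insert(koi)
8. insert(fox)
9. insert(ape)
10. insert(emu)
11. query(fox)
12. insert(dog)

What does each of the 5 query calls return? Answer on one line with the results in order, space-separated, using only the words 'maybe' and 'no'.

Start: bits=000000000000
Op 1: insert gnu -> sets bits 2 3 4 -> bits=001110000000
Op 2: insert hen -> sets bits 1 2 11 -> bits=011110000001
Op 3: query fox -> checks bit3=1, bit10=0 (has a 0) -> no
Op 4: query koi -> checks bit2=1, bit7=0, bit10=0 (has a 0) -> no
Op 5: query koi -> checks bit2=1, bit7=0, bit10=0 (has a 0) -> no
Op 6: query fox -> checks bit3=1, bit10=0 (has a 0) -> no
Op 7: insert koi -> sets bits 2 7 10 -> bits=011110010011
Op 8: insert fox -> sets bits 3 10 -> bits=011110010011
Op 9: insert ape -> sets bits 0 6 -> bits=111110110011
Op 10: insert emu -> sets bits 0 2 6 -> bits=111110110011
Op 11: query fox -> checks bit3=1, bit10=1 (all 1) -> maybe
Op 12: insert dog -> sets bits 2 3 8 -> bits=111110111011
Query results in order: no no no no maybe

Answer: no no no no maybe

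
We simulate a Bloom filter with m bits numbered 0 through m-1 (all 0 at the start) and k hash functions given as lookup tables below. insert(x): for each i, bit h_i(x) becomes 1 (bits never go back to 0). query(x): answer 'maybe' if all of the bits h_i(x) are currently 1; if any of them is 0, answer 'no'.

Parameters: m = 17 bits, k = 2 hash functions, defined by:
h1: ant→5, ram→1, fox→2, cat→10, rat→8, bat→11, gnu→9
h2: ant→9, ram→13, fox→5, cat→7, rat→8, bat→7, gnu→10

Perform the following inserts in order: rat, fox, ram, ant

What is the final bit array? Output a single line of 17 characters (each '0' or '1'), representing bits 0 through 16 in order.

Start: bits=00000000000000000
After insert 'rat': sets bits 8 -> bits=00000000100000000
After insert 'fox': sets bits 2 5 -> bits=00100100100000000
After insert 'ram': sets bits 1 13 -> bits=01100100100001000
After insert 'ant': sets bits 5 9 -> bits=01100100110001000

Answer: 01100100110001000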